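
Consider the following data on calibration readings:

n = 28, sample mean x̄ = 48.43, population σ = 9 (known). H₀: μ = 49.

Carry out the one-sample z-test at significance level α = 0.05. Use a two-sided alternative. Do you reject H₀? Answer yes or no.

reject H₀: no

SE = σ/√n = 9/√28 = 1.7008
z = (x̄−μ₀)/SE = (48.43−49)/1.7008 = -0.3351
p-value (two-sided) = 0.73753
At α=0.05: p ≥ α → fail to reject H₀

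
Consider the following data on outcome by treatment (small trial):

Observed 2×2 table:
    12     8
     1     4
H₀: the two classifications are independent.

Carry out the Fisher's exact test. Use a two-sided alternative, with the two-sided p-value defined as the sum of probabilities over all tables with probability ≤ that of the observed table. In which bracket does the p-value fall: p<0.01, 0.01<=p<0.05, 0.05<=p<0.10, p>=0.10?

Margins: r₁=20, r₂=5, c₁=13, c₂=12, n=25
p_obs = C(20,12)·C(5,1)/C(25,13); sum pmf over tables with pmf ≤ p_obs
p-value (two-sided) = 0.16025
→ bracket: p>=0.10

p-value bracket: p>=0.10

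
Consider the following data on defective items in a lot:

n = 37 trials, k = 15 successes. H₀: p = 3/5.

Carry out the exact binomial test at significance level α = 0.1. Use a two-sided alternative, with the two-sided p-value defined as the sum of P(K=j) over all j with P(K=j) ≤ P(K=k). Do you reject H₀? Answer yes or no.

reject H₀: yes

Exact binomial: n=37, k=15, p₀=3/5=0.6000
P(X=j) = C(n,j)·p₀^j·(1−p₀)^(n−j); p = Σ P(X=j) over j with P(X=j) ≤ P(X=15)
p-value (two-sided) = 0.01851
At α=0.1: p < α → reject H₀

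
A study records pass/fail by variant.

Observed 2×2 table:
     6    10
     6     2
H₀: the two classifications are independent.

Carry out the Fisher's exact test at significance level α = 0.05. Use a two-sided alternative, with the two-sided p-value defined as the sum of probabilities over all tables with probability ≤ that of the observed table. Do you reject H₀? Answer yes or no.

Margins: r₁=16, r₂=8, c₁=12, c₂=12, n=24
p_obs = C(16,6)·C(8,6)/C(24,12); sum pmf over tables with pmf ≤ p_obs
p-value (two-sided) = 0.19303
At α=0.05: p ≥ α → fail to reject H₀

reject H₀: no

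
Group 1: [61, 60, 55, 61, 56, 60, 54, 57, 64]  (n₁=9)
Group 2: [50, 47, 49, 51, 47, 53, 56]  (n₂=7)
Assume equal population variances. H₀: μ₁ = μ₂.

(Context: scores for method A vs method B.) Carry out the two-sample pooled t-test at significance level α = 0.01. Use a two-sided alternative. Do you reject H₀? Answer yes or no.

x̄₁=58.667, s₁=3.317, n₁=9
x̄₂=50.429, s₂=3.259, n₂=7
s_p² = [8·3.317² + 6·3.259²]/14 = 10.8367
SE = √(s_p²·(1/9+1/7)) = 1.6590
t = (58.667−50.429)/1.6590 = 4.9658
df = 14
p-value (two-sided) = 0.00021
At α=0.01: p < α → reject H₀

reject H₀: yes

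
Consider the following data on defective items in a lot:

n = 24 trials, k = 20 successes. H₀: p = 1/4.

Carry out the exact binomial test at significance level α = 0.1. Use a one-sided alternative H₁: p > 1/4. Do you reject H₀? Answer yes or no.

reject H₀: yes

Exact binomial: n=24, k=20, p₀=1/4=0.2500
P(X≥20) from Σ C(n,i)·p₀^i·(1−p₀)^(n−i)
p-value (one-sided, H₁ greater) = 0.00000
At α=0.1: p < α → reject H₀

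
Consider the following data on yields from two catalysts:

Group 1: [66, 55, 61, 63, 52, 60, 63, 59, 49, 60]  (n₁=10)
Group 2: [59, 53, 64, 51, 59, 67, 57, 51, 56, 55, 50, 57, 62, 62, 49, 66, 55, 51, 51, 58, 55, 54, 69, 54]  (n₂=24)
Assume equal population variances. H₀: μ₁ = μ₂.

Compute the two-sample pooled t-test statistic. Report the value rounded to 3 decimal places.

test statistic = 0.920

x̄₁=58.800, s₁=5.287, n₁=10
x̄₂=56.875, s₂=5.659, n₂=24
s_p² = [9·5.287² + 23·5.659²]/32 = 30.8820
SE = √(s_p²·(1/10+1/24)) = 2.0916
t = (58.800−56.875)/2.0916 = 0.9203
df = 32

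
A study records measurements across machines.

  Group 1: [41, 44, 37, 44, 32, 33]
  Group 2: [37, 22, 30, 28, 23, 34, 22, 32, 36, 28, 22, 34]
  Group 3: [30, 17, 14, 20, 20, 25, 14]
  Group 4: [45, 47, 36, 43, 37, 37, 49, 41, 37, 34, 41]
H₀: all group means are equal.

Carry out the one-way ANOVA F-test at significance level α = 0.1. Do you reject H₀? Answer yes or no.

Group means [38.50, 29.00, 20.00, 40.64], grand mean 32.389
SSB = Σnᵢ(x̄ᵢ−x̄)² = 2184.510; SSW = ΣΣ(x−x̄ᵢ)² = 946.045
MSB = 2184.510/3 = 728.1700; MSW = 946.045/32 = 29.5639
F = MSB/MSW = 24.6304
df = (3, 32)
p-value (upper-tail) = 0.00000
At α=0.1: p < α → reject H₀

reject H₀: yes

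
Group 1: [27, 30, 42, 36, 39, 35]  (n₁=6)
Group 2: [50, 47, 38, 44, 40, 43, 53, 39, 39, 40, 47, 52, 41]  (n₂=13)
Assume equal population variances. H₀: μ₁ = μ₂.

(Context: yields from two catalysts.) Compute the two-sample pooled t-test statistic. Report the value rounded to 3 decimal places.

test statistic = -3.518

x̄₁=34.833, s₁=5.565, n₁=6
x̄₂=44.077, s₂=5.220, n₂=13
s_p² = [5·5.565² + 12·5.220²]/17 = 28.3386
SE = √(s_p²·(1/6+1/13)) = 2.6274
t = (34.833−44.077)/2.6274 = -3.5182
df = 17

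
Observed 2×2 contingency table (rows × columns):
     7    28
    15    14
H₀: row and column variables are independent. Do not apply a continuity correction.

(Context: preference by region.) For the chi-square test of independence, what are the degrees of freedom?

df = (r−1)(c−1) = (2−1)·(2−1) = 1

degrees of freedom = 1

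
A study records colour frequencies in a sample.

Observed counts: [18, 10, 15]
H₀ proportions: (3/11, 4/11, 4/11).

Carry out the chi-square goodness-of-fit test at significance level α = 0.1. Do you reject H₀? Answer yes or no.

reject H₀: yes

n = 43; E_i = n·p_i = [11.73, 15.64, 15.64]
χ² = (18−11.73)²/11.73 + (10−15.64)²/15.64 + (15−15.64)²/15.64 = 5.4128
df = 2
p-value (upper-tail) = 0.06678
At α=0.1: p < α → reject H₀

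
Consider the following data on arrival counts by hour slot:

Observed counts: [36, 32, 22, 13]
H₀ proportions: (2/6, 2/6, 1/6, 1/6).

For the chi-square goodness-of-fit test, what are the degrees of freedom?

df = k − 1 = 4 − 1 = 3

degrees of freedom = 3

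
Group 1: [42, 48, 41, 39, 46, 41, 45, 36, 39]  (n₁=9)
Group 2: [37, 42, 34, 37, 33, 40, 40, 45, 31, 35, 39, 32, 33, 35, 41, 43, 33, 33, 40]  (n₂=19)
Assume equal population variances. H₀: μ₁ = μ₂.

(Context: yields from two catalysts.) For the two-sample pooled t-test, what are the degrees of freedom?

df = n₁ + n₂ − 2 = 9 + 19 − 2 = 26

degrees of freedom = 26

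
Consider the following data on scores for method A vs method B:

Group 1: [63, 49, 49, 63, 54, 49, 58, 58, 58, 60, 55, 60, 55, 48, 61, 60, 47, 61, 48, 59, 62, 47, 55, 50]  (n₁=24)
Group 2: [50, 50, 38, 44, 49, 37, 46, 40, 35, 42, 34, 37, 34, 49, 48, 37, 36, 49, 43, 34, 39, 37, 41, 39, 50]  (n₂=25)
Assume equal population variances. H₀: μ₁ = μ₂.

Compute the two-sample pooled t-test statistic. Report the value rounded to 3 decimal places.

x̄₁=55.375, s₁=5.609, n₁=24
x̄₂=41.520, s₂=5.796, n₂=25
s_p² = [23·5.609² + 24·5.796²]/47 = 32.5503
SE = √(s_p²·(1/24+1/25)) = 1.6304
t = (55.375−41.520)/1.6304 = 8.4978
df = 47

test statistic = 8.498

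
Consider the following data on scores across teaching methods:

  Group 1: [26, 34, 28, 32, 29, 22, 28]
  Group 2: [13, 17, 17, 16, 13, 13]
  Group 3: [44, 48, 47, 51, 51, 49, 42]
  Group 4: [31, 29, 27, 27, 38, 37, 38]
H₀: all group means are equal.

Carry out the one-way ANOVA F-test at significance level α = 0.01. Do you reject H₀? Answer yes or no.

Group means [28.43, 14.83, 47.43, 32.43], grand mean 31.370
SSB = Σnᵢ(x̄ᵢ−x̄)² = 3514.320; SSW = ΣΣ(x−x̄ᵢ)² = 337.976
MSB = 3514.320/3 = 1171.4400; MSW = 337.976/23 = 14.6946
F = MSB/MSW = 79.7190
df = (3, 23)
p-value (upper-tail) = 0.00000
At α=0.01: p < α → reject H₀

reject H₀: yes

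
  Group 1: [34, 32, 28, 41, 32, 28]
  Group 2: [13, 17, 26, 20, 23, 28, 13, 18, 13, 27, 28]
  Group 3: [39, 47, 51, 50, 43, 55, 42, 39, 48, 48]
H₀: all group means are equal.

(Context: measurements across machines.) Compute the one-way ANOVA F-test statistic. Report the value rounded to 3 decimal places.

test statistic = 55.325

Group means [32.50, 20.55, 46.20], grand mean 32.704
SSB = Σnᵢ(x̄ᵢ−x̄)² = 3447.802; SSW = ΣΣ(x−x̄ᵢ)² = 747.827
MSB = 3447.802/2 = 1723.9012; MSW = 747.827/24 = 31.1595
F = MSB/MSW = 55.3251
df = (2, 24)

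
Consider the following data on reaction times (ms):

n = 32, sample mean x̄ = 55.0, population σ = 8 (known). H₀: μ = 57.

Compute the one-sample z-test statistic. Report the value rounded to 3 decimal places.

SE = σ/√n = 8/√32 = 1.4142
z = (x̄−μ₀)/SE = (55.0−57)/1.4142 = -1.4142

test statistic = -1.414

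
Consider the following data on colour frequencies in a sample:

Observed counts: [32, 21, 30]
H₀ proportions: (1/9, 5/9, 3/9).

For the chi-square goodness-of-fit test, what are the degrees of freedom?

degrees of freedom = 2

df = k − 1 = 3 − 1 = 2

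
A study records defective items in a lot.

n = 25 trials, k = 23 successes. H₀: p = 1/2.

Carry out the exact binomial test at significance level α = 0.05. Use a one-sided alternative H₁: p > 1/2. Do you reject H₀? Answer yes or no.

Exact binomial: n=25, k=23, p₀=1/2=0.5000
P(X≥23) from Σ C(n,i)·p₀^i·(1−p₀)^(n−i)
p-value (one-sided, H₁ greater) = 0.00001
At α=0.05: p < α → reject H₀

reject H₀: yes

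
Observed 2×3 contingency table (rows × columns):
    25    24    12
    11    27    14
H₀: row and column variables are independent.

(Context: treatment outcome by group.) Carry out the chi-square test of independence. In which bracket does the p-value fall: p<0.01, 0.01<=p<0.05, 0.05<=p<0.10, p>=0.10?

p-value bracket: 0.05<=p<0.10

Row totals [61, 52], col totals [36, 51, 26], n=113
χ² = (25−19.43)²/19.43 + (24−27.53)²/27.53 + (12−14.04)²/14.04 + (11−16.57)²/16.57 + (27−23.47)²/23.47 + (14−11.96)²/11.96 = 5.0902
df = 2
p-value (upper-tail) = 0.07846
→ bracket: 0.05<=p<0.10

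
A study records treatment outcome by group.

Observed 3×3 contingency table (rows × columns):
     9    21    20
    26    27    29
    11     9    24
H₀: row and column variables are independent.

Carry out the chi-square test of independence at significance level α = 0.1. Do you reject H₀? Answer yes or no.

reject H₀: yes

Row totals [50, 82, 44], col totals [46, 57, 73], n=176
χ² = (9−13.07)²/13.07 + (21−16.19)²/16.19 + (20−20.74)²/20.74 + (26−21.43)²/21.43 + (27−26.56)²/26.56 + (29−34.01)²/34.01 + (11−11.50)²/11.50 + (9−14.25)²/14.25 + (24−18.25)²/18.25 = 8.2067
df = 4
p-value (upper-tail) = 0.08429
At α=0.1: p < α → reject H₀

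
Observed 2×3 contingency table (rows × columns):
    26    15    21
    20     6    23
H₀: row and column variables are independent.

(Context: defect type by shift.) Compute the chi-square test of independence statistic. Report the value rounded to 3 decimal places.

Row totals [62, 49], col totals [46, 21, 44], n=111
χ² = (26−25.69)²/25.69 + (15−11.73)²/11.73 + (21−24.58)²/24.58 + (20−20.31)²/20.31 + (6−9.27)²/9.27 + (23−19.42)²/19.42 = 3.2528
df = 2

test statistic = 3.253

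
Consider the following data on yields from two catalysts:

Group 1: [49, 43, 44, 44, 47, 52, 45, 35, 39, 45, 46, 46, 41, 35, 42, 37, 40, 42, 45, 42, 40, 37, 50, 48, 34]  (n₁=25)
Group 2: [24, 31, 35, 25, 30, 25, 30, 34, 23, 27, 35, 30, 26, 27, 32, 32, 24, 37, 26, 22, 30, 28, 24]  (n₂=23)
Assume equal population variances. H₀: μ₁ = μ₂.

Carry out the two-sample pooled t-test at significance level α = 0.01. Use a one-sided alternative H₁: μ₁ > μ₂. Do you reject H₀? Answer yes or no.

reject H₀: yes

x̄₁=42.720, s₁=4.826, n₁=25
x̄₂=28.565, s₂=4.273, n₂=23
s_p² = [24·4.826² + 22·4.273²]/46 = 20.8846
SE = √(s_p²·(1/25+1/23)) = 1.3204
t = (42.720−28.565)/1.3204 = 10.7202
df = 46
p-value (one-sided, H₁ greater) = 0.00000
At α=0.01: p < α → reject H₀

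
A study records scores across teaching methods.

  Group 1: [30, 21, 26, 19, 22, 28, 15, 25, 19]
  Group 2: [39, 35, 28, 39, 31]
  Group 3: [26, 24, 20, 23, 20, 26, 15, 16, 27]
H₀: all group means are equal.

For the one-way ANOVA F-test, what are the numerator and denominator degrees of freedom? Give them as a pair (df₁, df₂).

k = 3 groups, N = 23 total
df = (k−1, N−k) = (3−1, 23−3) = (2, 20)

degrees of freedom = [2, 20]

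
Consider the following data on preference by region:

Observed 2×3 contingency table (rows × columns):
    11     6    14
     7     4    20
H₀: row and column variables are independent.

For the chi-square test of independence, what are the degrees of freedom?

degrees of freedom = 2

df = (r−1)(c−1) = (2−1)·(3−1) = 2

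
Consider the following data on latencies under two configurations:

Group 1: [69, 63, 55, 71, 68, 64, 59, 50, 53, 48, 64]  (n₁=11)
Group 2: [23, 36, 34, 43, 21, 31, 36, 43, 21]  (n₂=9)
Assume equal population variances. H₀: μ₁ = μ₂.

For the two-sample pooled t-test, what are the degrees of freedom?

degrees of freedom = 18

df = n₁ + n₂ − 2 = 11 + 9 − 2 = 18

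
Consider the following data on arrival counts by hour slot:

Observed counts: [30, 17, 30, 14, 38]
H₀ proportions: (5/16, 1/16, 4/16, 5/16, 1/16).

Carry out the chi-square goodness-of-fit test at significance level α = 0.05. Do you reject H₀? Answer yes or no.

n = 129; E_i = n·p_i = [40.31, 8.06, 32.25, 40.31, 8.06]
χ² = (30−40.31)²/40.31 + (17−8.06)²/8.06 + (30−32.25)²/32.25 + (14−40.31)²/40.31 + (38−8.06)²/8.06 = 141.0403
df = 4
p-value (upper-tail) = 0.00000
At α=0.05: p < α → reject H₀

reject H₀: yes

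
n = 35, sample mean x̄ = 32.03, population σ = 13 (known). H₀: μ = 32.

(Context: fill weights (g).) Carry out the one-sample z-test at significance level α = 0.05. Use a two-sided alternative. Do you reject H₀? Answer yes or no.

reject H₀: no

SE = σ/√n = 13/√35 = 2.1974
z = (x̄−μ₀)/SE = (32.03−32)/2.1974 = 0.0137
p-value (two-sided) = 0.98911
At α=0.05: p ≥ α → fail to reject H₀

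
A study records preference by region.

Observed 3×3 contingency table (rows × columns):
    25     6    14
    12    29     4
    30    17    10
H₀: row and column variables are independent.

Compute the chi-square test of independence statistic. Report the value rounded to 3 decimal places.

test statistic = 28.507

Row totals [45, 45, 57], col totals [67, 52, 28], n=147
χ² = (25−20.51)²/20.51 + (6−15.92)²/15.92 + (14−8.57)²/8.57 + (12−20.51)²/20.51 + (29−15.92)²/15.92 + (4−8.57)²/8.57 + (30−25.98)²/25.98 + (17−20.16)²/20.16 + (10−10.86)²/10.86 = 28.5066
df = 4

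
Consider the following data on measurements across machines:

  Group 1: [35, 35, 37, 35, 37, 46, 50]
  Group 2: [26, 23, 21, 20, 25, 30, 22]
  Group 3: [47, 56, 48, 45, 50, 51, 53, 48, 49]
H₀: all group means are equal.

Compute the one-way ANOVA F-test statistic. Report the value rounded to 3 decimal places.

Group means [39.29, 23.86, 49.67], grand mean 38.652
SSB = Σnᵢ(x̄ᵢ−x̄)² = 2626.932; SSW = ΣΣ(x−x̄ᵢ)² = 384.286
MSB = 2626.932/2 = 1313.4658; MSW = 384.286/20 = 19.2143
F = MSB/MSW = 68.3588
df = (2, 20)

test statistic = 68.359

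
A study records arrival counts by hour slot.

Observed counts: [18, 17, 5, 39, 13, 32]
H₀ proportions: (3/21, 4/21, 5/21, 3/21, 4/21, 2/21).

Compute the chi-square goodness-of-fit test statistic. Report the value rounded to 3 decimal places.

test statistic = 87.101

n = 124; E_i = n·p_i = [17.71, 23.62, 29.52, 17.71, 23.62, 11.81]
χ² = (18−17.71)²/17.71 + (17−23.62)²/23.62 + (5−29.52)²/29.52 + (39−17.71)²/17.71 + (13−23.62)²/23.62 + (32−11.81)²/11.81 = 87.1008
df = 5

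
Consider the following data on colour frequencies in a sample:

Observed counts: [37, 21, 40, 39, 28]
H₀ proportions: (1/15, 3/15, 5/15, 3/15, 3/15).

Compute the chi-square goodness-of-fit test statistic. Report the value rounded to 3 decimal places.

n = 165; E_i = n·p_i = [11.00, 33.00, 55.00, 33.00, 33.00]
χ² = (37−11.00)²/11.00 + (21−33.00)²/33.00 + (40−55.00)²/55.00 + (39−33.00)²/33.00 + (28−33.00)²/33.00 = 71.7576
df = 4

test statistic = 71.758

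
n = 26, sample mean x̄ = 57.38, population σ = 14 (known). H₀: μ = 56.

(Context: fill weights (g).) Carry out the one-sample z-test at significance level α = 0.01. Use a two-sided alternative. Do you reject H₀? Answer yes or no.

SE = σ/√n = 14/√26 = 2.7456
z = (x̄−μ₀)/SE = (57.38−56)/2.7456 = 0.5026
p-value (two-sided) = 0.61523
At α=0.01: p ≥ α → fail to reject H₀

reject H₀: no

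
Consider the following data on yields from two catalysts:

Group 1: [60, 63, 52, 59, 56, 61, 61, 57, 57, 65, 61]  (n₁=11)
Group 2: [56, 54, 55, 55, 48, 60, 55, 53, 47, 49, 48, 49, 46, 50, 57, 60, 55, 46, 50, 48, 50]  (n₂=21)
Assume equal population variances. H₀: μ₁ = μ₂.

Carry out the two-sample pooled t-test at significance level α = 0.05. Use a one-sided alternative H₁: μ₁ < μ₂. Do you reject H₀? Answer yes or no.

reject H₀: no

x̄₁=59.273, s₁=3.608, n₁=11
x̄₂=51.952, s₂=4.387, n₂=21
s_p² = [10·3.608² + 20·4.387²]/30 = 17.1711
SE = √(s_p²·(1/11+1/21)) = 1.5423
t = (59.273−51.952)/1.5423 = 4.7464
df = 30
p-value (one-sided, H₁ less) = 0.99998
At α=0.05: p ≥ α → fail to reject H₀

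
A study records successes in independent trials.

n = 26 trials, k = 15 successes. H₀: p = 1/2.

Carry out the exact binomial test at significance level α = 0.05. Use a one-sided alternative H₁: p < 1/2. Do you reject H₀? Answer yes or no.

reject H₀: no

Exact binomial: n=26, k=15, p₀=1/2=0.5000
P(X≤15) from Σ C(n,i)·p₀^i·(1−p₀)^(n−i)
p-value (one-sided, H₁ less) = 0.83653
At α=0.05: p ≥ α → fail to reject H₀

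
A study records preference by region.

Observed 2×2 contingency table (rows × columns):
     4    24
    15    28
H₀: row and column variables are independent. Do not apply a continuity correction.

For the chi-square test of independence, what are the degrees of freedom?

degrees of freedom = 1

df = (r−1)(c−1) = (2−1)·(2−1) = 1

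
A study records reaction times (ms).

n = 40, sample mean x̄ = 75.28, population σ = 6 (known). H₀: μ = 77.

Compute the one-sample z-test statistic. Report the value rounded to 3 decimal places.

SE = σ/√n = 6/√40 = 0.9487
z = (x̄−μ₀)/SE = (75.28−77)/0.9487 = -1.8130

test statistic = -1.813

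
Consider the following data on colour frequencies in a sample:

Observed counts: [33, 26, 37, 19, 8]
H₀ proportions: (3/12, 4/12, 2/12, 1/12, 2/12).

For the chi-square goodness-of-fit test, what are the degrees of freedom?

degrees of freedom = 4

df = k − 1 = 5 − 1 = 4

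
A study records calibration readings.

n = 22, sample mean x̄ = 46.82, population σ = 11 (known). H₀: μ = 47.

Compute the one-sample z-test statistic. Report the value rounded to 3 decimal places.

SE = σ/√n = 11/√22 = 2.3452
z = (x̄−μ₀)/SE = (46.82−47)/2.3452 = -0.0768

test statistic = -0.077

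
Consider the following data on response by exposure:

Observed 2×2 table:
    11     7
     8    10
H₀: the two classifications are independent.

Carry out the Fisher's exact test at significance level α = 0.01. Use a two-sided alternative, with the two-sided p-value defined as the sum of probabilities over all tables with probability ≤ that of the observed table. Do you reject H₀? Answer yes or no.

Margins: r₁=18, r₂=18, c₁=19, c₂=17, n=36
p_obs = C(18,11)·C(18,8)/C(36,19); sum pmf over tables with pmf ≤ p_obs
p-value (two-sided) = 0.50509
At α=0.01: p ≥ α → fail to reject H₀

reject H₀: no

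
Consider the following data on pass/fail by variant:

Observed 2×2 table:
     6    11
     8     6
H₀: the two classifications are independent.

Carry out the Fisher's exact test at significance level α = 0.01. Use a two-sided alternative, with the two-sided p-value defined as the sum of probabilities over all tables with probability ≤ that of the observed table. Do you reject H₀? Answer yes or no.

reject H₀: no

Margins: r₁=17, r₂=14, c₁=14, c₂=17, n=31
p_obs = C(17,6)·C(14,8)/C(31,14); sum pmf over tables with pmf ≤ p_obs
p-value (two-sided) = 0.28948
At α=0.01: p ≥ α → fail to reject H₀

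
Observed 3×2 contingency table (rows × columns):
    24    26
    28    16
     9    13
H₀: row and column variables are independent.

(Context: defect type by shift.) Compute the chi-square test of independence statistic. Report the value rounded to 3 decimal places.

Row totals [50, 44, 22], col totals [61, 55], n=116
χ² = (24−26.29)²/26.29 + (26−23.71)²/23.71 + (28−23.14)²/23.14 + (16−20.86)²/20.86 + (9−11.57)²/11.57 + (13−10.43)²/10.43 = 3.7798
df = 2

test statistic = 3.780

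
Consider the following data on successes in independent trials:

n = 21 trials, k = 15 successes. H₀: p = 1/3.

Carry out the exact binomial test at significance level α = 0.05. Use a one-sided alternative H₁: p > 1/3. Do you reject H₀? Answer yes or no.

Exact binomial: n=21, k=15, p₀=1/3=0.3333
P(X≥15) from Σ C(n,i)·p₀^i·(1−p₀)^(n−i)
p-value (one-sided, H₁ greater) = 0.00040
At α=0.05: p < α → reject H₀

reject H₀: yes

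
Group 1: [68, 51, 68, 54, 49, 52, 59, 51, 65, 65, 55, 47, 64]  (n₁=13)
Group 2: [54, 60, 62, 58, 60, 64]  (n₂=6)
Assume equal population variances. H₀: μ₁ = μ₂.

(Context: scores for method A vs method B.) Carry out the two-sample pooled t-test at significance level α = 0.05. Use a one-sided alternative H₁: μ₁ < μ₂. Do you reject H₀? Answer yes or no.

reject H₀: no

x̄₁=57.538, s₁=7.601, n₁=13
x̄₂=59.667, s₂=3.445, n₂=6
s_p² = [12·7.601² + 5·3.445²]/17 = 44.2685
SE = √(s_p²·(1/13+1/6)) = 3.2838
t = (57.538−59.667)/3.2838 = -0.6481
df = 17
p-value (one-sided, H₁ less) = 0.26279
At α=0.05: p ≥ α → fail to reject H₀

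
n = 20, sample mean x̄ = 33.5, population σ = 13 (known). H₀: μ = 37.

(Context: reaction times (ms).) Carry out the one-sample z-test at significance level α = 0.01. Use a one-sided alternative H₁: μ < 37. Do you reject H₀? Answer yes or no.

SE = σ/√n = 13/√20 = 2.9069
z = (x̄−μ₀)/SE = (33.5−37)/2.9069 = -1.2040
p-value (one-sided, H₁ less) = 0.11429
At α=0.01: p ≥ α → fail to reject H₀

reject H₀: no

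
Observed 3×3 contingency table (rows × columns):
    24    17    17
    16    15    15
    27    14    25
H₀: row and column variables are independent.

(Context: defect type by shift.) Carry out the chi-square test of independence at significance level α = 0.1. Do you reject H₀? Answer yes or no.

Row totals [58, 46, 66], col totals [67, 46, 57], n=170
χ² = (24−22.86)²/22.86 + (17−15.69)²/15.69 + (17−19.45)²/19.45 + (16−18.13)²/18.13 + (15−12.45)²/12.45 + (15−15.42)²/15.42 + (27−26.01)²/26.01 + (14−17.86)²/17.86 + (25−22.13)²/22.13 = 2.5026
df = 4
p-value (upper-tail) = 0.64417
At α=0.1: p ≥ α → fail to reject H₀

reject H₀: no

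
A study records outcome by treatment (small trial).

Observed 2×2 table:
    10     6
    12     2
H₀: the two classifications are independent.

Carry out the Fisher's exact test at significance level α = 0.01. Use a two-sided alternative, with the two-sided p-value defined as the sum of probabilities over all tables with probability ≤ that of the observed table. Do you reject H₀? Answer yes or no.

reject H₀: no

Margins: r₁=16, r₂=14, c₁=22, c₂=8, n=30
p_obs = C(16,10)·C(14,12)/C(30,22); sum pmf over tables with pmf ≤ p_obs
p-value (two-sided) = 0.22553
At α=0.01: p ≥ α → fail to reject H₀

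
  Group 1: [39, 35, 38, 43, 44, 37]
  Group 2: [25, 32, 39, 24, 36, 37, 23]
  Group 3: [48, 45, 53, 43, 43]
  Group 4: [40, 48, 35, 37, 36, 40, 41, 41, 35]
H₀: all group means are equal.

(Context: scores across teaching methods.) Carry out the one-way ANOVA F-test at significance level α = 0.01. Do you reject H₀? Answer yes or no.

reject H₀: yes

Group means [39.33, 30.86, 46.40, 39.22], grand mean 38.407
SSB = Σnᵢ(x̄ᵢ−x̄)² = 729.572; SSW = ΣΣ(x−x̄ᵢ)² = 542.946
MSB = 729.572/3 = 243.1908; MSW = 542.946/23 = 23.6063
F = MSB/MSW = 10.3019
df = (3, 23)
p-value (upper-tail) = 0.00017
At α=0.01: p < α → reject H₀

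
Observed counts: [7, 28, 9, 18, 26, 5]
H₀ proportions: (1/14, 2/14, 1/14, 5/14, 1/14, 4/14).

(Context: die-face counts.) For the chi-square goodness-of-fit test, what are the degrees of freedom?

degrees of freedom = 5

df = k − 1 = 6 − 1 = 5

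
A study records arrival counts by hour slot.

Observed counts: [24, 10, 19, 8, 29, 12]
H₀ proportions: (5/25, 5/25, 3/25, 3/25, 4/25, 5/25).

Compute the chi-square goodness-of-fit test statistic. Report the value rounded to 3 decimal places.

test statistic = 24.450

n = 102; E_i = n·p_i = [20.40, 20.40, 12.24, 12.24, 16.32, 20.40]
χ² = (24−20.40)²/20.40 + (10−20.40)²/20.40 + (19−12.24)²/12.24 + (8−12.24)²/12.24 + (29−16.32)²/16.32 + (12−20.40)²/20.40 = 24.4502
df = 5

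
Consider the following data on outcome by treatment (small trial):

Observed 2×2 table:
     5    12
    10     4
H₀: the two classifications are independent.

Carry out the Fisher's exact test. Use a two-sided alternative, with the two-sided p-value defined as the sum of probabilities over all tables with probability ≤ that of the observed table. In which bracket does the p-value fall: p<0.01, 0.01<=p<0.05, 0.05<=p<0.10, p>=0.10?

p-value bracket: 0.01<=p<0.05

Margins: r₁=17, r₂=14, c₁=15, c₂=16, n=31
p_obs = C(17,5)·C(14,10)/C(31,15); sum pmf over tables with pmf ≤ p_obs
p-value (two-sided) = 0.03195
→ bracket: 0.01<=p<0.05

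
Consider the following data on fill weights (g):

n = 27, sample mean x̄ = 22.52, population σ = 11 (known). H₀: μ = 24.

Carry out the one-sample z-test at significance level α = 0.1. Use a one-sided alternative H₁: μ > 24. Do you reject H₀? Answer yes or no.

SE = σ/√n = 11/√27 = 2.1170
z = (x̄−μ₀)/SE = (22.52−24)/2.1170 = -0.6991
p-value (one-sided, H₁ greater) = 0.75776
At α=0.1: p ≥ α → fail to reject H₀

reject H₀: no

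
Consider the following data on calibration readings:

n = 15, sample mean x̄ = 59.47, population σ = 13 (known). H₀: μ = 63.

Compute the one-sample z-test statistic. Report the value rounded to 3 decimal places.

test statistic = -1.052

SE = σ/√n = 13/√15 = 3.3566
z = (x̄−μ₀)/SE = (59.47−63)/3.3566 = -1.0517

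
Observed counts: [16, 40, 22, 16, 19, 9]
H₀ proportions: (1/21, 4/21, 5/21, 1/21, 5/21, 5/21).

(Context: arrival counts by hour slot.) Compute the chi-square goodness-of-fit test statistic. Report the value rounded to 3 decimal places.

test statistic = 66.862

n = 122; E_i = n·p_i = [5.81, 23.24, 29.05, 5.81, 29.05, 29.05]
χ² = (16−5.81)²/5.81 + (40−23.24)²/23.24 + (22−29.05)²/29.05 + (16−5.81)²/5.81 + (19−29.05)²/29.05 + (9−29.05)²/29.05 = 66.8623
df = 5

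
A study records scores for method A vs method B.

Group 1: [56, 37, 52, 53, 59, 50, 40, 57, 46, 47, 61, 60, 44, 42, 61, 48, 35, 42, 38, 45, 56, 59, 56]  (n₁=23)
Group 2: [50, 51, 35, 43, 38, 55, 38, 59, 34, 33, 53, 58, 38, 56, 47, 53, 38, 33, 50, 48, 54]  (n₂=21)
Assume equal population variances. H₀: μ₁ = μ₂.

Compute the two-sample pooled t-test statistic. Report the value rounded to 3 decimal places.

test statistic = 1.475

x̄₁=49.739, s₁=8.335, n₁=23
x̄₂=45.905, s₂=8.905, n₂=21
s_p² = [22·8.335² + 20·8.905²]/42 = 74.1487
SE = √(s_p²·(1/23+1/21)) = 2.5990
t = (49.739−45.905)/2.5990 = 1.4753
df = 42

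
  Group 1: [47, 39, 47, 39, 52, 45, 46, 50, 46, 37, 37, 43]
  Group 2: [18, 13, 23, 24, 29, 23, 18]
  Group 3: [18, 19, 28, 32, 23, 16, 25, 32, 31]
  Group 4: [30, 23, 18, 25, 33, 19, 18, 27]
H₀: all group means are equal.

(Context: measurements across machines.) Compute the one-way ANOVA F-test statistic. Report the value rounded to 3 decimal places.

Group means [44.00, 21.14, 24.89, 24.12], grand mean 30.361
SSB = Σnᵢ(x̄ᵢ−x̄)² = 3407.685; SSW = ΣΣ(x−x̄ᵢ)² = 976.621
MSB = 3407.685/3 = 1135.8948; MSW = 976.621/32 = 30.5194
F = MSB/MSW = 37.2188
df = (3, 32)

test statistic = 37.219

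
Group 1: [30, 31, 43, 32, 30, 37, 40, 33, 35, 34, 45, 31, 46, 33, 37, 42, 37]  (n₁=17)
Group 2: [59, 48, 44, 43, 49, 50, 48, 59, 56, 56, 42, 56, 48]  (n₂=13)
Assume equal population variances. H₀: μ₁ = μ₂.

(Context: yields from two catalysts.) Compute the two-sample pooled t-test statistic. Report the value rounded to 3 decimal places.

test statistic = -6.993

x̄₁=36.235, s₁=5.274, n₁=17
x̄₂=50.615, s₂=5.966, n₂=13
s_p² = [16·5.274² + 12·5.966²]/28 = 31.1477
SE = √(s_p²·(1/17+1/13)) = 2.0563
t = (36.235−50.615)/2.0563 = -6.9933
df = 28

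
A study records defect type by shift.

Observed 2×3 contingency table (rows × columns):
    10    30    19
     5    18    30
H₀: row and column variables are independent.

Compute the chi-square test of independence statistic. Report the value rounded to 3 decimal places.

Row totals [59, 53], col totals [15, 48, 49], n=112
χ² = (10−7.90)²/7.90 + (30−25.29)²/25.29 + (19−25.81)²/25.81 + (5−7.10)²/7.10 + (18−22.71)²/22.71 + (30−23.19)²/23.19 = 6.8342
df = 2

test statistic = 6.834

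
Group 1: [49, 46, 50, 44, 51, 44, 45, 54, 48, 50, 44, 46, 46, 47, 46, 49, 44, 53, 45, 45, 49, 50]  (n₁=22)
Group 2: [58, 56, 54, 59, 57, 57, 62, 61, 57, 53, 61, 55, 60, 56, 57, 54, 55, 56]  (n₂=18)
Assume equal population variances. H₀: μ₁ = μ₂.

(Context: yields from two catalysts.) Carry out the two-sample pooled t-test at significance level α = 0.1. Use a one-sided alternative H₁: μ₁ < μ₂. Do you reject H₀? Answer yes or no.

x̄₁=47.500, s₁=2.988, n₁=22
x̄₂=57.111, s₂=2.610, n₂=18
s_p² = [21·2.988² + 17·2.610²]/38 = 7.9810
SE = √(s_p²·(1/22+1/18)) = 0.8979
t = (47.500−57.111)/0.8979 = -10.7044
df = 38
p-value (one-sided, H₁ less) = 0.00000
At α=0.1: p < α → reject H₀

reject H₀: yes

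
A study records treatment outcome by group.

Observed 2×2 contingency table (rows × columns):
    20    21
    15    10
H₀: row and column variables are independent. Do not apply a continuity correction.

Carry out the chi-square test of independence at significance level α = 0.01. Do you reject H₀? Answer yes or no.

Row totals [41, 25], col totals [35, 31], n=66
χ² = (20−21.74)²/21.74 + (21−19.26)²/19.26 + (15−13.26)²/13.26 + (10−11.74)²/11.74 = 0.7848
df = 1
p-value (upper-tail) = 0.37566
At α=0.01: p ≥ α → fail to reject H₀

reject H₀: no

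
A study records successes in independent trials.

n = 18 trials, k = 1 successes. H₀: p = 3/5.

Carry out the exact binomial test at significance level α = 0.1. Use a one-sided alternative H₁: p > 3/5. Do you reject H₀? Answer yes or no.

reject H₀: no

Exact binomial: n=18, k=1, p₀=3/5=0.6000
P(X≥1) from Σ C(n,i)·p₀^i·(1−p₀)^(n−i)
p-value (one-sided, H₁ greater) = 1.00000
At α=0.1: p ≥ α → fail to reject H₀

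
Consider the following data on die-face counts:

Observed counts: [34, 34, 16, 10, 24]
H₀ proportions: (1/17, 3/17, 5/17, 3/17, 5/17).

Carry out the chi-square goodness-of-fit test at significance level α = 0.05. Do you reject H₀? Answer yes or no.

reject H₀: yes

n = 118; E_i = n·p_i = [6.94, 20.82, 34.71, 20.82, 34.71]
χ² = (34−6.94)²/6.94 + (34−20.82)²/20.82 + (16−34.71)²/34.71 + (10−20.82)²/20.82 + (24−34.71)²/34.71 = 132.8316
df = 4
p-value (upper-tail) = 0.00000
At α=0.05: p < α → reject H₀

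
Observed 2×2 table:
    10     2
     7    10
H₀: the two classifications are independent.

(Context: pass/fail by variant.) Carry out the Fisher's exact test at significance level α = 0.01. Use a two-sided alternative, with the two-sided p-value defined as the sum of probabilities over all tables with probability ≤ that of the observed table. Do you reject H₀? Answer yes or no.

reject H₀: no

Margins: r₁=12, r₂=17, c₁=17, c₂=12, n=29
p_obs = C(12,10)·C(17,7)/C(29,17); sum pmf over tables with pmf ≤ p_obs
p-value (two-sided) = 0.05348
At α=0.01: p ≥ α → fail to reject H₀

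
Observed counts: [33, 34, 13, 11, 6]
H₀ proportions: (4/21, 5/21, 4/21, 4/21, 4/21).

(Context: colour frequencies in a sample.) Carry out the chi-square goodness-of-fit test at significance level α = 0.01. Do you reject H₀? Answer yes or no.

n = 97; E_i = n·p_i = [18.48, 23.10, 18.48, 18.48, 18.48]
χ² = (33−18.48)²/18.48 + (34−23.10)²/23.10 + (13−18.48)²/18.48 + (11−18.48)²/18.48 + (6−18.48)²/18.48 = 29.6387
df = 4
p-value (upper-tail) = 0.00001
At α=0.01: p < α → reject H₀

reject H₀: yes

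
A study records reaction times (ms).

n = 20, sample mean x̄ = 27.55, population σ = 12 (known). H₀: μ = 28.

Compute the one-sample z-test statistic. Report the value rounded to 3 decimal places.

SE = σ/√n = 12/√20 = 2.6833
z = (x̄−μ₀)/SE = (27.55−28)/2.6833 = -0.1677

test statistic = -0.168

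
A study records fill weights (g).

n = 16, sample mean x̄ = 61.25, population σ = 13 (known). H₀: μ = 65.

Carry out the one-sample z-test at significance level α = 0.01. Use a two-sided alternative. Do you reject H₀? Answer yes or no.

SE = σ/√n = 13/√16 = 3.2500
z = (x̄−μ₀)/SE = (61.25−65)/3.2500 = -1.1538
p-value (two-sided) = 0.24856
At α=0.01: p ≥ α → fail to reject H₀

reject H₀: no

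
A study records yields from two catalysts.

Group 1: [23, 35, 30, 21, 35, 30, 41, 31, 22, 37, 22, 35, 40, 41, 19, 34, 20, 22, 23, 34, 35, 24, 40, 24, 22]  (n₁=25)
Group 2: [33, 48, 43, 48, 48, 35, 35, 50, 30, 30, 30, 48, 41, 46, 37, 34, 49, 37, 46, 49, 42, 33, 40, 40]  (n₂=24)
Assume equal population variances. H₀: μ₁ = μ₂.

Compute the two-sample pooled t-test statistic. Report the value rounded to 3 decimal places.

x̄₁=29.600, s₁=7.494, n₁=25
x̄₂=40.500, s₂=6.916, n₂=24
s_p² = [24·7.494² + 23·6.916²]/47 = 52.0851
SE = √(s_p²·(1/25+1/24)) = 2.0624
t = (29.600−40.500)/2.0624 = -5.2850
df = 47

test statistic = -5.285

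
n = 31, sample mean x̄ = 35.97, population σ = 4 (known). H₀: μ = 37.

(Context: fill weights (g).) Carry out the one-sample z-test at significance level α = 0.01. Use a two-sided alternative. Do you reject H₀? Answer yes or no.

reject H₀: no

SE = σ/√n = 4/√31 = 0.7184
z = (x̄−μ₀)/SE = (35.97−37)/0.7184 = -1.4337
p-value (two-sided) = 0.15166
At α=0.01: p ≥ α → fail to reject H₀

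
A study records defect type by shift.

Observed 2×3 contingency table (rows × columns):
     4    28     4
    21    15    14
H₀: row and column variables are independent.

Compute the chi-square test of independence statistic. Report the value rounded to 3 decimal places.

test statistic = 19.278

Row totals [36, 50], col totals [25, 43, 18], n=86
χ² = (4−10.47)²/10.47 + (28−18.00)²/18.00 + (4−7.53)²/7.53 + (21−14.53)²/14.53 + (15−25.00)²/25.00 + (14−10.47)²/10.47 = 19.2776
df = 2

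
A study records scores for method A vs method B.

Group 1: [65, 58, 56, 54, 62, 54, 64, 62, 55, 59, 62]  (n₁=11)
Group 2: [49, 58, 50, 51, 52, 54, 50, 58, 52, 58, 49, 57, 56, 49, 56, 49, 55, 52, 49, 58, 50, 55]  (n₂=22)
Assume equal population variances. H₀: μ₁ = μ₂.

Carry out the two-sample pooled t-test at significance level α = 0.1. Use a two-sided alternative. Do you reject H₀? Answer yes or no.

x̄₁=59.182, s₁=4.045, n₁=11
x̄₂=53.045, s₂=3.498, n₂=22
s_p² = [10·4.045² + 21·3.498²]/31 = 13.5674
SE = √(s_p²·(1/11+1/22)) = 1.3602
t = (59.182−53.045)/1.3602 = 4.5114
df = 31
p-value (two-sided) = 0.00009
At α=0.1: p < α → reject H₀

reject H₀: yes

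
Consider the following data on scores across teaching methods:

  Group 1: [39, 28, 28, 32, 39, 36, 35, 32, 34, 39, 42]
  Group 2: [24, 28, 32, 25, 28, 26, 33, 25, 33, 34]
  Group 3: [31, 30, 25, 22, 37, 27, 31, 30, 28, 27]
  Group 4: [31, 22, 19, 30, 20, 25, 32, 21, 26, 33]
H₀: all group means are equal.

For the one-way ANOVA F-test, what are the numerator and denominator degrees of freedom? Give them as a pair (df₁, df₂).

degrees of freedom = [3, 37]

k = 4 groups, N = 41 total
df = (k−1, N−k) = (4−1, 41−4) = (3, 37)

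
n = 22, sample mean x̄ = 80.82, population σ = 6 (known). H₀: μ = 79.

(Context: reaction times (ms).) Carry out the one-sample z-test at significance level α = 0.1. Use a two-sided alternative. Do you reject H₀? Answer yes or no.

reject H₀: no

SE = σ/√n = 6/√22 = 1.2792
z = (x̄−μ₀)/SE = (80.82−79)/1.2792 = 1.4228
p-value (two-sided) = 0.15481
At α=0.1: p ≥ α → fail to reject H₀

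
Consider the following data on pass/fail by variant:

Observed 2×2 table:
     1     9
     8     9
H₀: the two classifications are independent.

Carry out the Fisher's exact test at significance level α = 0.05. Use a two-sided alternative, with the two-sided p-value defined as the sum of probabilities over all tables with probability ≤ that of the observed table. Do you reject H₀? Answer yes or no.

Margins: r₁=10, r₂=17, c₁=9, c₂=18, n=27
p_obs = C(10,1)·C(17,8)/C(27,9); sum pmf over tables with pmf ≤ p_obs
p-value (two-sided) = 0.09117
At α=0.05: p ≥ α → fail to reject H₀

reject H₀: no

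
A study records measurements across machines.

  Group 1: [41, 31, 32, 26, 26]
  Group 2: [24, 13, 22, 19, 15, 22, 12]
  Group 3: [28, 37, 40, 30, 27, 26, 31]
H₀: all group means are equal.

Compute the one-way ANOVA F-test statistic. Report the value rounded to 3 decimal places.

Group means [31.20, 18.14, 31.29], grand mean 26.421
SSB = Σnᵢ(x̄ᵢ−x̄)² = 759.546; SSW = ΣΣ(x−x̄ᵢ)² = 457.086
MSB = 759.546/2 = 379.7729; MSW = 457.086/16 = 28.5679
F = MSB/MSW = 13.2937
df = (2, 16)

test statistic = 13.294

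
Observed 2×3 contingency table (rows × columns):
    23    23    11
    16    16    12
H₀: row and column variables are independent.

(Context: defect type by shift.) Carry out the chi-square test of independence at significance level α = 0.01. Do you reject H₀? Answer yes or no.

Row totals [57, 44], col totals [39, 39, 23], n=101
χ² = (23−22.01)²/22.01 + (23−22.01)²/22.01 + (11−12.98)²/12.98 + (16−16.99)²/16.99 + (16−16.99)²/16.99 + (12−10.02)²/10.02 = 0.8979
df = 2
p-value (upper-tail) = 0.63830
At α=0.01: p ≥ α → fail to reject H₀

reject H₀: no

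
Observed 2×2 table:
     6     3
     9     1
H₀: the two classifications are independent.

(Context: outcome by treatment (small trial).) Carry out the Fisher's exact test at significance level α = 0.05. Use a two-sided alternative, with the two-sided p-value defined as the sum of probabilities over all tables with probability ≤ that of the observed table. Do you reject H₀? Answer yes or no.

reject H₀: no

Margins: r₁=9, r₂=10, c₁=15, c₂=4, n=19
p_obs = C(9,6)·C(10,9)/C(19,15); sum pmf over tables with pmf ≤ p_obs
p-value (two-sided) = 0.30341
At α=0.05: p ≥ α → fail to reject H₀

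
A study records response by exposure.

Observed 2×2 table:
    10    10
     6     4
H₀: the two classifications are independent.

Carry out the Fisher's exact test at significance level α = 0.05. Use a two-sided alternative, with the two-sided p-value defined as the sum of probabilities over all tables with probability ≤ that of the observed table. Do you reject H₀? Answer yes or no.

Margins: r₁=20, r₂=10, c₁=16, c₂=14, n=30
p_obs = C(20,10)·C(10,6)/C(30,16); sum pmf over tables with pmf ≤ p_obs
p-value (two-sided) = 0.70895
At α=0.05: p ≥ α → fail to reject H₀

reject H₀: no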